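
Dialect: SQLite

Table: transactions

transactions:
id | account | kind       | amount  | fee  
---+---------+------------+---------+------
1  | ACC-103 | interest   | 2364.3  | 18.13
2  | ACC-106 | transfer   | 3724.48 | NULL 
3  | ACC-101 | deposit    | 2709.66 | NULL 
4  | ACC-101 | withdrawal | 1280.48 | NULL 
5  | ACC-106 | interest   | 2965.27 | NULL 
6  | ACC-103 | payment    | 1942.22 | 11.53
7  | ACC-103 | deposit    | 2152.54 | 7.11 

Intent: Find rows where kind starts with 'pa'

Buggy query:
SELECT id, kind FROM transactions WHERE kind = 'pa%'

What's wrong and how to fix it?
Bug: Wildcards only work with LIKE; '=' treats '%' as a literal character

Fix: Replace '=' with LIKE so 'pa%' is treated as a pattern

Corrected query:
SELECT id, kind FROM transactions WHERE kind LIKE 'pa%'

Result:
id | kind   
---+--------
6  | payment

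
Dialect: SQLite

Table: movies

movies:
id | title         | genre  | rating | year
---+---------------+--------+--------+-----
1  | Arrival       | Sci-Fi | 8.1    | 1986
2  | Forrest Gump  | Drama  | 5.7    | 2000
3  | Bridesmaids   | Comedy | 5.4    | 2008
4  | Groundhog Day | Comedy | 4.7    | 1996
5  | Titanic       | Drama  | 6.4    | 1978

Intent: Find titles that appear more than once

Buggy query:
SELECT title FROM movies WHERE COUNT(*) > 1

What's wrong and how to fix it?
Bug: COUNT(*) is an aggregate and cannot be used in WHERE

Fix: GROUP BY title, then filter groups with HAVING COUNT(*) > 1

Corrected query:
SELECT title FROM movies GROUP BY title HAVING COUNT(*) > 1

Result:
(no rows)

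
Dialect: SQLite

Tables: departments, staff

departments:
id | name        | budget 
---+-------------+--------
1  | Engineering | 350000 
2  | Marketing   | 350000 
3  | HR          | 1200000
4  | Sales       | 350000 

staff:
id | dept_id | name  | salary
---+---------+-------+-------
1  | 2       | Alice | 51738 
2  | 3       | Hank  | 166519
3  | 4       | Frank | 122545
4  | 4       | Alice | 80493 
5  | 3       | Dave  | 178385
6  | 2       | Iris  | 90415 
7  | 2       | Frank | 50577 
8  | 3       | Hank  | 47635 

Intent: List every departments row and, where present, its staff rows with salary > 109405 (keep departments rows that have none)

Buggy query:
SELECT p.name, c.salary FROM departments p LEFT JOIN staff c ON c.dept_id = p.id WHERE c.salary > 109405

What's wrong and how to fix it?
Bug: Filtering c.salary in WHERE discards the NULL rows produced by LEFT JOIN, turning it into an inner join

Fix: Move the right-table condition into the ON clause so unmatched parents are kept

Corrected query:
SELECT p.name, c.salary FROM departments p LEFT JOIN staff c ON c.dept_id = p.id AND c.salary > 109405

Result:
name        | salary
------------+-------
Engineering | NULL  
Marketing   | NULL  
HR          | 166519
HR          | 178385
Sales       | 122545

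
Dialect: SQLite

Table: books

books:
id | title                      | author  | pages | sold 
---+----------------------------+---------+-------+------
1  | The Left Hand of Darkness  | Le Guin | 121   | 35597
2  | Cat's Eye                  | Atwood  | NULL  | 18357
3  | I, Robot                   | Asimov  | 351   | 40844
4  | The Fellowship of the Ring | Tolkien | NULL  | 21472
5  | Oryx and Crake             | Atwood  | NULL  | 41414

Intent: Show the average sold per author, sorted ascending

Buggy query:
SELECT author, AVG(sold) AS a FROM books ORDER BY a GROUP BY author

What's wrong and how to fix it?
Bug: ORDER BY appears before GROUP BY; SQL clause order requires GROUP BY first

Fix: Reorder: SELECT … FROM … GROUP BY … ORDER BY …

Corrected query:
SELECT author, AVG(sold) AS a FROM books GROUP BY author ORDER BY a

Result:
author  | a      
--------+--------
Tolkien | 21472  
Atwood  | 29885.5
Le Guin | 35597  
Asimov  | 40844  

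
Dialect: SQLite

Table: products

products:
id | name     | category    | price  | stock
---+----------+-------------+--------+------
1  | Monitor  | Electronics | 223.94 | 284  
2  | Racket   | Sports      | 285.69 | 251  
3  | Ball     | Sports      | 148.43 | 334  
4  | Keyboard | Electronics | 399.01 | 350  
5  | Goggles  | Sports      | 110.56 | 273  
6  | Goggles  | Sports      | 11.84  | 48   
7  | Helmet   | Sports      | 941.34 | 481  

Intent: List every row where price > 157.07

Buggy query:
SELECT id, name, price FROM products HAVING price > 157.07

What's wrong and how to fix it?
Bug: HAVING filters the output of aggregation, but this query has no GROUP BY and no aggregate functions, so SQLite rejects it (HAVING clause on a non-aggregate query); the condition here is per row

Fix: Replace HAVING with WHERE since the condition applies to individual rows

Corrected query:
SELECT id, name, price FROM products WHERE price > 157.07

Result:
id | name     | price 
---+----------+-------
1  | Monitor  | 223.94
2  | Racket   | 285.69
4  | Keyboard | 399.01
7  | Helmet   | 941.34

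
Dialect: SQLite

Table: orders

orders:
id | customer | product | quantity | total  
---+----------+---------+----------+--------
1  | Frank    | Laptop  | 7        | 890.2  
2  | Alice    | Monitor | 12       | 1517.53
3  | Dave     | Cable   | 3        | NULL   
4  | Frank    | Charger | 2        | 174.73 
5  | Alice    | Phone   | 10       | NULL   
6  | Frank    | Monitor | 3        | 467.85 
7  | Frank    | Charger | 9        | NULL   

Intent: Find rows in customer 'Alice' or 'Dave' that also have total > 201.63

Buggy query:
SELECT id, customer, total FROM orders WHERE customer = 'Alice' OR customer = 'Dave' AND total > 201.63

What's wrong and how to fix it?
Bug: AND binds tighter than OR, so this parses as customer = 'Alice' OR (customer = 'Dave' AND total > 201.63)

Fix: Group the OR with parentheses (or use IN), then AND the threshold

Corrected query:
SELECT id, customer, total FROM orders WHERE (customer = 'Alice' OR customer = 'Dave') AND total > 201.63

Result:
id | customer | total  
---+----------+--------
2  | Alice    | 1517.53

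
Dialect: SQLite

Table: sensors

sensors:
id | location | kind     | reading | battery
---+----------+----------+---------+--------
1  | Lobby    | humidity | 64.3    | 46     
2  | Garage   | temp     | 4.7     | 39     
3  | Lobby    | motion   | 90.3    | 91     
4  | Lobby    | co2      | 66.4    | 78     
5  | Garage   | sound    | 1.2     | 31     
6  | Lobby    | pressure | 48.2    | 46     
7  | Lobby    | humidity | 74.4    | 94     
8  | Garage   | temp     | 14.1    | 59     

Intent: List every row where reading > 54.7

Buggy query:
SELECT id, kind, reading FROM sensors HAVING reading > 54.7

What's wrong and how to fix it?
Bug: HAVING filters the output of aggregation, but this query has no GROUP BY and no aggregate functions, so SQLite rejects it (HAVING clause on a non-aggregate query); the condition here is per row

Fix: Use WHERE for row-level filtering

Corrected query:
SELECT id, kind, reading FROM sensors WHERE reading > 54.7

Result:
id | kind     | reading
---+----------+--------
1  | humidity | 64.3   
3  | motion   | 90.3   
4  | co2      | 66.4   
7  | humidity | 74.4   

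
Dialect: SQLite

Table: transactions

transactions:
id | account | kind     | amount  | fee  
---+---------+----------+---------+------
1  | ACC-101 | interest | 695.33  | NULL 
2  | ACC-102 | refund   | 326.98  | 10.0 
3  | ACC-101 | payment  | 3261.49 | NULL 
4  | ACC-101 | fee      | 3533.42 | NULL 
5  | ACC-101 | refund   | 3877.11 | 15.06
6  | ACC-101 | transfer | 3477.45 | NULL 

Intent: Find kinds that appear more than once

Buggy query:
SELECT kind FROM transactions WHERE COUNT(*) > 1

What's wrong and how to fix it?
Bug: WHERE can't reference COUNT(*); aggregates are computed after WHERE

Fix: GROUP BY kind, then filter groups with HAVING COUNT(*) > 1

Corrected query:
SELECT kind FROM transactions GROUP BY kind HAVING COUNT(*) > 1

Result:
kind  
------
refund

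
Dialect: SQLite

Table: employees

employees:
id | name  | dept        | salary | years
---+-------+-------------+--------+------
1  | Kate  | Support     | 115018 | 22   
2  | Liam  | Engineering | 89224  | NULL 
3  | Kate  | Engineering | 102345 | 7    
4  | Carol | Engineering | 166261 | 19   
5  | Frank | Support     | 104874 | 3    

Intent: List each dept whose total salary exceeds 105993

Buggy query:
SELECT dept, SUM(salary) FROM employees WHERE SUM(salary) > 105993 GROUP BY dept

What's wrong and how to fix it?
Bug: SUM(salary) is an aggregate, but WHERE filters rows before aggregation

Fix: Use HAVING (which filters groups after aggregation) instead of WHERE

Corrected query:
SELECT dept, SUM(salary) FROM employees GROUP BY dept HAVING SUM(salary) > 105993

Result:
dept        | SUM(salary)
------------+------------
Engineering | 357830     
Support     | 219892     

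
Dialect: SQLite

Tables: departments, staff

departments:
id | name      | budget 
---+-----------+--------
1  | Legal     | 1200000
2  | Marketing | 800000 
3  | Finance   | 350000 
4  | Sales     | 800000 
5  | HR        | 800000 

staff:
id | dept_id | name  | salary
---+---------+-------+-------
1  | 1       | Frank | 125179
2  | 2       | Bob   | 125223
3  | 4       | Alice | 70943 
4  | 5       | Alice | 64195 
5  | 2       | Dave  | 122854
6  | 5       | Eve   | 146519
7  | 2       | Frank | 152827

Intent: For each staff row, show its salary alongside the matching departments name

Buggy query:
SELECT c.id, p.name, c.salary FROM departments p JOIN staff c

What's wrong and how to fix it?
Bug: JOIN with no ON clause produces a cartesian product; every staff row pairs with every departments row

Fix: Add ON c.dept_id = p.id to the JOIN

Corrected query:
SELECT c.id, p.name, c.salary FROM departments p JOIN staff c ON c.dept_id = p.id

Result:
id | name      | salary
---+-----------+-------
1  | Legal     | 125179
2  | Marketing | 125223
3  | Sales     | 70943 
4  | HR        | 64195 
5  | Marketing | 122854
6  | HR        | 146519
7  | Marketing | 152827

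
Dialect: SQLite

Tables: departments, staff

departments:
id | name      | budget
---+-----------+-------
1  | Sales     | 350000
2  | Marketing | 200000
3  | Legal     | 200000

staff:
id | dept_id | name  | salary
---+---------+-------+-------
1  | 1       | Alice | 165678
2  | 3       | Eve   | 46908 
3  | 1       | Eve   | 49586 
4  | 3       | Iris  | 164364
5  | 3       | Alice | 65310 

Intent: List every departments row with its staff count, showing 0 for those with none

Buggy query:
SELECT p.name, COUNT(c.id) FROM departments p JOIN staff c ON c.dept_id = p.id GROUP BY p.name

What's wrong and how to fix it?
Bug: An inner join excludes parents with zero children

Fix: Switch to LEFT JOIN to retain unmatched parent rows

Corrected query:
SELECT p.name, COUNT(c.id) FROM departments p LEFT JOIN staff c ON c.dept_id = p.id GROUP BY p.name

Result:
name      | COUNT(c.id)
----------+------------
Legal     | 3          
Marketing | 0          
Sales     | 2          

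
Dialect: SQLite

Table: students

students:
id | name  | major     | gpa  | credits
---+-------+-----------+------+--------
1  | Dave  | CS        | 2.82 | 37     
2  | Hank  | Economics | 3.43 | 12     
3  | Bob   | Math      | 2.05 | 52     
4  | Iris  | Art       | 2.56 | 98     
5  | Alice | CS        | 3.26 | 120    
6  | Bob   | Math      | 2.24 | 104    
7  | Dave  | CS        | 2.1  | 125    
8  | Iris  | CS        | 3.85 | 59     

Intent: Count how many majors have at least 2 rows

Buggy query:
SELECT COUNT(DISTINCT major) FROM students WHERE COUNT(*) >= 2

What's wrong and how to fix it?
Bug: WHERE filters individual rows, not groups, so a group-level COUNT is invalid there

Fix: Group first with HAVING COUNT(*) >= 2, then COUNT the resulting groups

Corrected query:
SELECT COUNT(*) FROM (SELECT major FROM students GROUP BY major HAVING COUNT(*) >= 2)

Result:
COUNT(*)
--------
2       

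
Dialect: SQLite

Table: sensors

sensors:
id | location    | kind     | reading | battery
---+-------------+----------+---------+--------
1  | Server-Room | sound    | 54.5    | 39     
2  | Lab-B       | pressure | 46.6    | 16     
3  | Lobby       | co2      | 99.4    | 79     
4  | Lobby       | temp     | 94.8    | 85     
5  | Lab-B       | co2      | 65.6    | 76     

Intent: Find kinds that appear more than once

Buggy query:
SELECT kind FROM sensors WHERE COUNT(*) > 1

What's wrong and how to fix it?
Bug: WHERE can't reference COUNT(*); aggregates are computed after WHERE

Fix: Group first, then use HAVING for the count condition

Corrected query:
SELECT kind FROM sensors GROUP BY kind HAVING COUNT(*) > 1

Result:
kind
----
co2 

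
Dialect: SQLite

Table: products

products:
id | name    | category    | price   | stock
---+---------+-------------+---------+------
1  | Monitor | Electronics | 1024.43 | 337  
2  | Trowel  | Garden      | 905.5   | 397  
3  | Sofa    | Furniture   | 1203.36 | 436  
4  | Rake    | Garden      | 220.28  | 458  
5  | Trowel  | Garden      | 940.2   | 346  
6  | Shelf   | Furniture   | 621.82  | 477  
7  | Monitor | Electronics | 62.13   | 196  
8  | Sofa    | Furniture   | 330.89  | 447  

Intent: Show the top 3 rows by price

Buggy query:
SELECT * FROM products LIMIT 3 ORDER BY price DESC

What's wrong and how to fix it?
Bug: LIMIT must come after ORDER BY

Fix: Sort with ORDER BY, then apply LIMIT

Corrected query:
SELECT * FROM products ORDER BY price DESC LIMIT 3

Result:
id | name    | category    | price   | stock
---+---------+-------------+---------+------
3  | Sofa    | Furniture   | 1203.36 | 436  
1  | Monitor | Electronics | 1024.43 | 337  
5  | Trowel  | Garden      | 940.2   | 346  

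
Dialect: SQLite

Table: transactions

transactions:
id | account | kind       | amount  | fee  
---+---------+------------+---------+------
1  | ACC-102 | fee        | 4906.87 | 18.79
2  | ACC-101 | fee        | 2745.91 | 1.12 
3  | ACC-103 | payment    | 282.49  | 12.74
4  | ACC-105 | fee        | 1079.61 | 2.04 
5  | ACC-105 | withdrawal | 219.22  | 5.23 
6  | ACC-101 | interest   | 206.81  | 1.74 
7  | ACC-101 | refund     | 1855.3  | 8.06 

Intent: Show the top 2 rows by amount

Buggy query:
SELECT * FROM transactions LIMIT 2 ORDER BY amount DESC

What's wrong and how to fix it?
Bug: LIMIT must come after ORDER BY

Fix: Sort with ORDER BY, then apply LIMIT

Corrected query:
SELECT * FROM transactions ORDER BY amount DESC LIMIT 2

Result:
id | account | kind | amount  | fee  
---+---------+------+---------+------
1  | ACC-102 | fee  | 4906.87 | 18.79
2  | ACC-101 | fee  | 2745.91 | 1.12 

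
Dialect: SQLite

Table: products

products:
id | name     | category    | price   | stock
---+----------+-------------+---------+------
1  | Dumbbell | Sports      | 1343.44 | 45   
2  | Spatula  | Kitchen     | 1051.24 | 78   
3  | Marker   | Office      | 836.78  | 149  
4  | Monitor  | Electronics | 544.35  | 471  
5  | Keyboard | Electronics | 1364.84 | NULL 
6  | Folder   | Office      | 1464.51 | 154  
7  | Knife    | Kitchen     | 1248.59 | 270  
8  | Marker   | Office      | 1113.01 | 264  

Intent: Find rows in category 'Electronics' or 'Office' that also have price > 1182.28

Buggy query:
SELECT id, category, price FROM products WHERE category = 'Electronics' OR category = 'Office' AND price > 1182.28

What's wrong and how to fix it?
Bug: Without parentheses, AND is evaluated before OR, so the price filter only applies to the 'Office' branch

Fix: Group the OR with parentheses (or use IN), then AND the threshold

Corrected query:
SELECT id, category, price FROM products WHERE (category = 'Electronics' OR category = 'Office') AND price > 1182.28

Result:
id | category    | price  
---+-------------+--------
5  | Electronics | 1364.84
6  | Office      | 1464.51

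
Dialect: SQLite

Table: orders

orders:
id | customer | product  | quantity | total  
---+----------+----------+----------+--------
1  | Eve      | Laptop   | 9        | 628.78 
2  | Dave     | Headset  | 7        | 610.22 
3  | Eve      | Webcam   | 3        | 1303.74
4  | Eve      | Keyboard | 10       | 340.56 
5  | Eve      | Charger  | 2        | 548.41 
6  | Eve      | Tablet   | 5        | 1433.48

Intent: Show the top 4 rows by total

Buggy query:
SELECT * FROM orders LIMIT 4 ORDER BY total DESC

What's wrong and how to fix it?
Bug: ORDER BY cannot follow LIMIT; LIMIT is the final clause

Fix: Swap the clauses: ORDER BY first, then LIMIT

Corrected query:
SELECT * FROM orders ORDER BY total DESC LIMIT 4

Result:
id | customer | product | quantity | total  
---+----------+---------+----------+--------
6  | Eve      | Tablet  | 5        | 1433.48
3  | Eve      | Webcam  | 3        | 1303.74
1  | Eve      | Laptop  | 9        | 628.78 
2  | Dave     | Headset | 7        | 610.22 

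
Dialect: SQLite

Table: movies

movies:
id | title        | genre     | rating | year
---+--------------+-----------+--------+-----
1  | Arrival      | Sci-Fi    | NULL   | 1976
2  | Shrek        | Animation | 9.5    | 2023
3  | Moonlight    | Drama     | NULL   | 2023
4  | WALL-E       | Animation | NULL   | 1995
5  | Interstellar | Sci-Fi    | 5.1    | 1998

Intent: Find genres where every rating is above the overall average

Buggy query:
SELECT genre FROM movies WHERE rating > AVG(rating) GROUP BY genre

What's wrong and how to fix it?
Bug: WHERE evaluates per row before aggregation, so AVG() is unavailable

Fix: Compute the overall average in a scalar subquery and compare each group's MIN against it in HAVING

Corrected query:
SELECT genre FROM movies GROUP BY genre HAVING MIN(rating) > (SELECT AVG(rating) FROM movies)

Result:
genre    
---------
Animation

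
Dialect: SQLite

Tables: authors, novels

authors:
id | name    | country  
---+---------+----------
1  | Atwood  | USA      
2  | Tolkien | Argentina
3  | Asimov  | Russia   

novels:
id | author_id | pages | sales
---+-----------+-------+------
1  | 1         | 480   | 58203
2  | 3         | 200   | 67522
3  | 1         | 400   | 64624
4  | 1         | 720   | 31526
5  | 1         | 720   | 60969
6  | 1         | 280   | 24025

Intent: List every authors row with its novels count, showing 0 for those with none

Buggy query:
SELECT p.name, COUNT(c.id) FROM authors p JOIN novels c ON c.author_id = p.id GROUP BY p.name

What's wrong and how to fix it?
Bug: INNER JOIN drops authors rows that have no matching novels rows

Fix: Use LEFT JOIN so parents without children still appear (COUNT(c.id) gives 0)

Corrected query:
SELECT p.name, COUNT(c.id) FROM authors p LEFT JOIN novels c ON c.author_id = p.id GROUP BY p.name

Result:
name    | COUNT(c.id)
--------+------------
Asimov  | 1          
Atwood  | 5          
Tolkien | 0          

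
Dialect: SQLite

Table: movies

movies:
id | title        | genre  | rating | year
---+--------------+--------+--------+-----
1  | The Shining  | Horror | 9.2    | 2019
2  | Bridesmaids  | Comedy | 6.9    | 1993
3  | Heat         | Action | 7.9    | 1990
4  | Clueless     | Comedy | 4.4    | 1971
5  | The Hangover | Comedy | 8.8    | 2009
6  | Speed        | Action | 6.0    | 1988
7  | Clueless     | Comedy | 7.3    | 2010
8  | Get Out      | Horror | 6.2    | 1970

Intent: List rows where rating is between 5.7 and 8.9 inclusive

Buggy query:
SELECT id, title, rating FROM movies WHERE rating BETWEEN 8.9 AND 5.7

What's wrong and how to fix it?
Bug: BETWEEN expects the lower bound first; with 8.9 AND 5.7 the range is empty

Fix: Write BETWEEN 5.7 AND 8.9

Corrected query:
SELECT id, title, rating FROM movies WHERE rating BETWEEN 5.7 AND 8.9

Result:
id | title        | rating
---+--------------+-------
2  | Bridesmaids  | 6.9   
3  | Heat         | 7.9   
5  | The Hangover | 8.8   
6  | Speed        | 6     
7  | Clueless     | 7.3   
8  | Get Out      | 6.2   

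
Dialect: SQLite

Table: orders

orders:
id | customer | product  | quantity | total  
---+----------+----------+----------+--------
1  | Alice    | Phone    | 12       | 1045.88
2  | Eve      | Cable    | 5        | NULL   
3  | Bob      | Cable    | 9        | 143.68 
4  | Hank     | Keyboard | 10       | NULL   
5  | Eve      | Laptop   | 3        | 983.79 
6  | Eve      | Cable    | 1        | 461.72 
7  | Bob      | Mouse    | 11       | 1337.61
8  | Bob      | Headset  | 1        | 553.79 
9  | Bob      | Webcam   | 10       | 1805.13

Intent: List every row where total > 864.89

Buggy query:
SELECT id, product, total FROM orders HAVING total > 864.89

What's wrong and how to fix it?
Bug: HAVING filters the output of aggregation, but this query has no GROUP BY and no aggregate functions, so SQLite rejects it (HAVING clause on a non-aggregate query); the condition here is per row

Fix: Replace HAVING with WHERE since the condition applies to individual rows

Corrected query:
SELECT id, product, total FROM orders WHERE total > 864.89

Result:
id | product | total  
---+---------+--------
1  | Phone   | 1045.88
5  | Laptop  | 983.79 
7  | Mouse   | 1337.61
9  | Webcam  | 1805.13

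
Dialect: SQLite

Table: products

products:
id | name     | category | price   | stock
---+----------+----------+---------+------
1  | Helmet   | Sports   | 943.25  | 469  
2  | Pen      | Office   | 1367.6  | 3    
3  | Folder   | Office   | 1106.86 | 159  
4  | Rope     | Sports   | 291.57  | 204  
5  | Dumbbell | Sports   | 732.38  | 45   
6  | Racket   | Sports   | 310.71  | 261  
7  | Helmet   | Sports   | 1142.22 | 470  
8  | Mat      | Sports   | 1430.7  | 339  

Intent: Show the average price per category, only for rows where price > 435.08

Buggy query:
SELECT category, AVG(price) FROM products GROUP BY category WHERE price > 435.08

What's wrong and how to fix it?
Bug: WHERE cannot follow GROUP BY

Fix: Place WHERE between FROM and GROUP BY

Corrected query:
SELECT category, AVG(price) FROM products WHERE price > 435.08 GROUP BY category

Result:
category | AVG(price)
---------+-----------
Office   | 1237.23   
Sports   | 1062.1375 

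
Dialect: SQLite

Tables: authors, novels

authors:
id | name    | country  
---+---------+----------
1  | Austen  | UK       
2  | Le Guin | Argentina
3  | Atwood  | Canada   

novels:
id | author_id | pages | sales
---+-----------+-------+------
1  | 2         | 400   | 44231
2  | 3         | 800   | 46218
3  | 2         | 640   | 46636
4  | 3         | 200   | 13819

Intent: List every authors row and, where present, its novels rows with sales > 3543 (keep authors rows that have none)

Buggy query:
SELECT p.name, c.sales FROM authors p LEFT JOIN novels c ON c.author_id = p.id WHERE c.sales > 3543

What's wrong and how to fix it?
Bug: A WHERE condition on the right-hand table after LEFT JOIN drops unmatched parents

Fix: Put 'c.sales > 3543' in the JOIN's ON clause instead of WHERE

Corrected query:
SELECT p.name, c.sales FROM authors p LEFT JOIN novels c ON c.author_id = p.id AND c.sales > 3543

Result:
name    | sales
--------+------
Austen  | NULL 
Le Guin | 44231
Le Guin | 46636
Atwood  | 13819
Atwood  | 46218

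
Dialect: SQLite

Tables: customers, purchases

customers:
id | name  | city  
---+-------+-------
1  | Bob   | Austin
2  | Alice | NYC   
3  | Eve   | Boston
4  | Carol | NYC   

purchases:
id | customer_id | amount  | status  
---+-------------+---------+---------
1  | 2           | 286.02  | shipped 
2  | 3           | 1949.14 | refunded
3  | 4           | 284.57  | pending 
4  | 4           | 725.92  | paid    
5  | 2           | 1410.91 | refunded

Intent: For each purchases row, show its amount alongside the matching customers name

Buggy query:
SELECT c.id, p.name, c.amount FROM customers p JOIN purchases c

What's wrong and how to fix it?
Bug: Missing join condition: each purchases row is matched to all customers rows instead of just its own

Fix: Add ON c.customer_id = p.id to the JOIN

Corrected query:
SELECT c.id, p.name, c.amount FROM customers p JOIN purchases c ON c.customer_id = p.id

Result:
id | name  | amount 
---+-------+--------
1  | Alice | 286.02 
2  | Eve   | 1949.14
3  | Carol | 284.57 
4  | Carol | 725.92 
5  | Alice | 1410.91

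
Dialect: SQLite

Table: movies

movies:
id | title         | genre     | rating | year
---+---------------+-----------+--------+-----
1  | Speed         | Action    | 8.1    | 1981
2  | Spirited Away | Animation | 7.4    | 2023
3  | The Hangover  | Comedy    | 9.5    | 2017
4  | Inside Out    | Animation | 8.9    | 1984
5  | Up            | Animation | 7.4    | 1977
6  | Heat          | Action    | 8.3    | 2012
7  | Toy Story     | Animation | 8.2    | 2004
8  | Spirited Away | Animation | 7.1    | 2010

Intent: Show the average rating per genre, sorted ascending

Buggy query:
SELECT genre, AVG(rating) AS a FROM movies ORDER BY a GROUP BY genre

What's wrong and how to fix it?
Bug: GROUP BY must precede ORDER BY

Fix: Reorder: SELECT … FROM … GROUP BY … ORDER BY …

Corrected query:
SELECT genre, AVG(rating) AS a FROM movies GROUP BY genre ORDER BY a

Result:
genre     | a  
----------+----
Animation | 7.8
Action    | 8.2
Comedy    | 9.5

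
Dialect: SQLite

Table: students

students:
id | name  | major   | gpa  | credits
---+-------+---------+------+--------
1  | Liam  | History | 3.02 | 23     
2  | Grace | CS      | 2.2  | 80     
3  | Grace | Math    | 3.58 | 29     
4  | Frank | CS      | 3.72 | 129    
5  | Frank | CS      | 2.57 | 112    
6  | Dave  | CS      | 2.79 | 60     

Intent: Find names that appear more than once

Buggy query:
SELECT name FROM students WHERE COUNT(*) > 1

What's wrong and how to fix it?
Bug: WHERE can't reference COUNT(*); aggregates are computed after WHERE

Fix: GROUP BY name, then filter groups with HAVING COUNT(*) > 1

Corrected query:
SELECT name FROM students GROUP BY name HAVING COUNT(*) > 1

Result:
name 
-----
Frank
Grace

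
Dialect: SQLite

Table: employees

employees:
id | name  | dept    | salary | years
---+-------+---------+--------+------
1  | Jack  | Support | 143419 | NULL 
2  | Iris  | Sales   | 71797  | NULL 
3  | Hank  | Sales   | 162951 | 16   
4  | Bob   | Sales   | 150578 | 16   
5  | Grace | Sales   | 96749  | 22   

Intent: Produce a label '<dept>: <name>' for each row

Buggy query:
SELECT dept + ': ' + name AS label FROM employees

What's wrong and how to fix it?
Bug: '+' is numeric addition; on text columns SQLite converts them to 0 instead of concatenating

Fix: Use the || operator for string concatenation

Corrected query:
SELECT dept || ': ' || name AS label FROM employees

Result:
label        
-------------
Support: Jack
Sales: Iris  
Sales: Hank  
Sales: Bob   
Sales: Grace 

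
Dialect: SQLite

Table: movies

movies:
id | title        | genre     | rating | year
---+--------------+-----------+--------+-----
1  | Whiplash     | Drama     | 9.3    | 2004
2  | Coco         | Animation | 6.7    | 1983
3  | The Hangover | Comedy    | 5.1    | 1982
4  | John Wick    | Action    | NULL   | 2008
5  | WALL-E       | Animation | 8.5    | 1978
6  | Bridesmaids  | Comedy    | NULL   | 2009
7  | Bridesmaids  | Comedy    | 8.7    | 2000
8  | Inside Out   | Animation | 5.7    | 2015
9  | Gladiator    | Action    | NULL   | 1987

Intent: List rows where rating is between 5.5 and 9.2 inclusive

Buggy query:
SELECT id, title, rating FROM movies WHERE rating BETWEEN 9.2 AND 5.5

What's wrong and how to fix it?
Bug: BETWEEN expects the lower bound first; with 9.2 AND 5.5 the range is empty

Fix: Swap the bounds so the smaller value comes first

Corrected query:
SELECT id, title, rating FROM movies WHERE rating BETWEEN 5.5 AND 9.2

Result:
id | title       | rating
---+-------------+-------
2  | Coco        | 6.7   
5  | WALL-E      | 8.5   
7  | Bridesmaids | 8.7   
8  | Inside Out  | 5.7   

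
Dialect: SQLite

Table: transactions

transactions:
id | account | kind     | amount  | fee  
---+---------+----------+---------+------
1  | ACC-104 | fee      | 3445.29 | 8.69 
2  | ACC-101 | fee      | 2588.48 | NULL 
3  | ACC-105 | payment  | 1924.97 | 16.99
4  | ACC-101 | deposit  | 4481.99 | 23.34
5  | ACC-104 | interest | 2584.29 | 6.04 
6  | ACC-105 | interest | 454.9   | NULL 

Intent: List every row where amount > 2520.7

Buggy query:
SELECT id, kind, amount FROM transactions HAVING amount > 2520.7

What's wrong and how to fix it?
Bug: This is a non-aggregate query (no GROUP BY, no aggregates), so in SQLite the HAVING clause is invalid here; a row-level condition belongs in WHERE

Fix: Replace HAVING with WHERE since the condition applies to individual rows

Corrected query:
SELECT id, kind, amount FROM transactions WHERE amount > 2520.7

Result:
id | kind     | amount 
---+----------+--------
1  | fee      | 3445.29
2  | fee      | 2588.48
4  | deposit  | 4481.99
5  | interest | 2584.29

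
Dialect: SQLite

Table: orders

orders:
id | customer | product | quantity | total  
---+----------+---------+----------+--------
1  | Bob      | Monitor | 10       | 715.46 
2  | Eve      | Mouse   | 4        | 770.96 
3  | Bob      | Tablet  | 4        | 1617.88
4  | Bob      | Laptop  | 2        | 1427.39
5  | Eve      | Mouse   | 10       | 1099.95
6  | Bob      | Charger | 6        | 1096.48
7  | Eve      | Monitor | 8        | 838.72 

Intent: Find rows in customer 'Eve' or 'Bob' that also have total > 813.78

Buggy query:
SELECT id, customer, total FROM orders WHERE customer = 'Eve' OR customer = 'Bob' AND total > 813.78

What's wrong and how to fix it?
Bug: Without parentheses, AND is evaluated before OR, so the total filter only applies to the 'Bob' branch

Fix: Add parentheses around the OR so the AND applies to both alternatives

Corrected query:
SELECT id, customer, total FROM orders WHERE (customer = 'Eve' OR customer = 'Bob') AND total > 813.78

Result:
id | customer | total  
---+----------+--------
3  | Bob      | 1617.88
4  | Bob      | 1427.39
5  | Eve      | 1099.95
6  | Bob      | 1096.48
7  | Eve      | 838.72 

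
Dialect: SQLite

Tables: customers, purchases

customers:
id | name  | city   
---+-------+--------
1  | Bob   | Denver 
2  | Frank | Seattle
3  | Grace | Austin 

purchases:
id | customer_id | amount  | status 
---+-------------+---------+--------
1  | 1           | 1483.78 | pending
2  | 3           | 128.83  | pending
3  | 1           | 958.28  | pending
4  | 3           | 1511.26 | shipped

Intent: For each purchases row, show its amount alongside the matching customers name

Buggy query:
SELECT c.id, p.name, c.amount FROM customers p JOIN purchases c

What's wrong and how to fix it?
Bug: Missing join condition: each purchases row is matched to all customers rows instead of just its own

Fix: Add ON c.customer_id = p.id to the JOIN

Corrected query:
SELECT c.id, p.name, c.amount FROM customers p JOIN purchases c ON c.customer_id = p.id

Result:
id | name  | amount 
---+-------+--------
1  | Bob   | 1483.78
2  | Grace | 128.83 
3  | Bob   | 958.28 
4  | Grace | 1511.26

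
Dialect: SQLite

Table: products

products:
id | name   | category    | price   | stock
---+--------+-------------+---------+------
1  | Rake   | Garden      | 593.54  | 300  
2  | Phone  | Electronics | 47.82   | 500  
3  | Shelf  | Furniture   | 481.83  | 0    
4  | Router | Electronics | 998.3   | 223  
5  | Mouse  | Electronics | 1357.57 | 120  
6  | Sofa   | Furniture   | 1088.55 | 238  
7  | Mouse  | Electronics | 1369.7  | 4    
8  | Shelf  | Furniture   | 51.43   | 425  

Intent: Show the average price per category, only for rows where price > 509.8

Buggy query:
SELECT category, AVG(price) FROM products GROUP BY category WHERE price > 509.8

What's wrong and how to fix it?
Bug: WHERE cannot follow GROUP BY

Fix: Move the WHERE clause before GROUP BY

Corrected query:
SELECT category, AVG(price) FROM products WHERE price > 509.8 GROUP BY category

Result:
category    | AVG(price) 
------------+------------
Electronics | 1241.856667
Furniture   | 1088.55    
Garden      | 593.54     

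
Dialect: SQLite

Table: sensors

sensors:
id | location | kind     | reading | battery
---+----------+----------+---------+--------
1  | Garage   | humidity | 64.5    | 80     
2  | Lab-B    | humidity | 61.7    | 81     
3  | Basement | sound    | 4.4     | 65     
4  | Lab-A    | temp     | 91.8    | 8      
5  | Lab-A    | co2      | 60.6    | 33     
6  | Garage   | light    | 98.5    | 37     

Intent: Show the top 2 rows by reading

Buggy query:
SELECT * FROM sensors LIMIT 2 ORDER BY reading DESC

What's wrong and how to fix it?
Bug: LIMIT must come after ORDER BY

Fix: Swap the clauses: ORDER BY first, then LIMIT

Corrected query:
SELECT * FROM sensors ORDER BY reading DESC LIMIT 2

Result:
id | location | kind  | reading | battery
---+----------+-------+---------+--------
6  | Garage   | light | 98.5    | 37     
4  | Lab-A    | temp  | 91.8    | 8      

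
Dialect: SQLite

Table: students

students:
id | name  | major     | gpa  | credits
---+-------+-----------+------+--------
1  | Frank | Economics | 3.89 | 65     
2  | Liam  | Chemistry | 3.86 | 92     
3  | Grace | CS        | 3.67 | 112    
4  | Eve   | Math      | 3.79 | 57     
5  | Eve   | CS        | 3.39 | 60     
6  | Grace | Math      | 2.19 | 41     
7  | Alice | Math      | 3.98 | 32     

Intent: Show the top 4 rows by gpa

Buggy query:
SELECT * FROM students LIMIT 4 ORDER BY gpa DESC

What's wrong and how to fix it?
Bug: ORDER BY cannot follow LIMIT; LIMIT is the final clause

Fix: Sort with ORDER BY, then apply LIMIT

Corrected query:
SELECT * FROM students ORDER BY gpa DESC LIMIT 4

Result:
id | name  | major     | gpa  | credits
---+-------+-----------+------+--------
7  | Alice | Math      | 3.98 | 32     
1  | Frank | Economics | 3.89 | 65     
2  | Liam  | Chemistry | 3.86 | 92     
4  | Eve   | Math      | 3.79 | 57     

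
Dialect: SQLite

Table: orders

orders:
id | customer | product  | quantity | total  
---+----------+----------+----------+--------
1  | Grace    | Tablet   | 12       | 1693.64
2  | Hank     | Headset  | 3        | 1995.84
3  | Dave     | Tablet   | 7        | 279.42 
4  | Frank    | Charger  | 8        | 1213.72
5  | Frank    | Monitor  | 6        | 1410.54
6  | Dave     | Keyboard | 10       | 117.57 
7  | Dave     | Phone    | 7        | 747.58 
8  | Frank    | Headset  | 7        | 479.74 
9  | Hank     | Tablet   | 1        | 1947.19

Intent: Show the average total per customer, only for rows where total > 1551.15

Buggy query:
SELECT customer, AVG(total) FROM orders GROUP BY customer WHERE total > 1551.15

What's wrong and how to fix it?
Bug: WHERE cannot follow GROUP BY

Fix: Move the WHERE clause before GROUP BY

Corrected query:
SELECT customer, AVG(total) FROM orders WHERE total > 1551.15 GROUP BY customer

Result:
customer | AVG(total)
---------+-----------
Grace    | 1693.64   
Hank     | 1971.515  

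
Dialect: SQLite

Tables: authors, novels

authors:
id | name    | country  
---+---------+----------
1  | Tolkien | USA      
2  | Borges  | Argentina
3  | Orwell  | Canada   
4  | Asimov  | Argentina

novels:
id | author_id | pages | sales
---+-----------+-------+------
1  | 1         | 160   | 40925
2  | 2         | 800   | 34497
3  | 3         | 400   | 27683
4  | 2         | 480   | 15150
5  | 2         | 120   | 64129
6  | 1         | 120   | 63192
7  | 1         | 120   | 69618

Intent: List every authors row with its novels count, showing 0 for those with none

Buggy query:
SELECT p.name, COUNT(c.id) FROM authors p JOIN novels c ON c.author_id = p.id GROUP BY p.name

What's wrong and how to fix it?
Bug: INNER JOIN drops authors rows that have no matching novels rows

Fix: Switch to LEFT JOIN to retain unmatched parent rows

Corrected query:
SELECT p.name, COUNT(c.id) FROM authors p LEFT JOIN novels c ON c.author_id = p.id GROUP BY p.name

Result:
name    | COUNT(c.id)
--------+------------
Asimov  | 0          
Borges  | 3          
Orwell  | 1          
Tolkien | 3          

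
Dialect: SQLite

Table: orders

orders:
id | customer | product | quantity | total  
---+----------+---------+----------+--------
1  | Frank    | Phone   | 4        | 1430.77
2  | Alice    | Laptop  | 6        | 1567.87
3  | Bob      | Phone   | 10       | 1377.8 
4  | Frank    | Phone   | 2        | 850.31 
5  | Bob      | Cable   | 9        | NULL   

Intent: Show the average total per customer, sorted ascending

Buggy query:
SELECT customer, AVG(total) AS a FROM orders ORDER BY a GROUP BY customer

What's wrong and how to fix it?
Bug: ORDER BY appears before GROUP BY; SQL clause order requires GROUP BY first

Fix: Reorder: SELECT … FROM … GROUP BY … ORDER BY …

Corrected query:
SELECT customer, AVG(total) AS a FROM orders GROUP BY customer ORDER BY a

Result:
customer | a      
---------+--------
Frank    | 1140.54
Bob      | 1377.8 
Alice    | 1567.87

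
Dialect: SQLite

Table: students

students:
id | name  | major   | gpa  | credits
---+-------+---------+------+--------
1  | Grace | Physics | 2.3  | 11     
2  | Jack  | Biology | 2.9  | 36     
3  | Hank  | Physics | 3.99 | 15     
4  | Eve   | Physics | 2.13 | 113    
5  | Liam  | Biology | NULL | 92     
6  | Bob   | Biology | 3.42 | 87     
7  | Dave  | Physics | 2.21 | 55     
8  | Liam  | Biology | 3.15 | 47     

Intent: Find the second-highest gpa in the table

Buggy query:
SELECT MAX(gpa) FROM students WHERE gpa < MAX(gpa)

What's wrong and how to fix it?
Bug: MAX(gpa) on the right of the comparison is an aggregate-in-WHERE error

Fix: Put the inner MAX in a scalar subquery

Corrected query:
SELECT MAX(gpa) FROM students WHERE gpa < (SELECT MAX(gpa) FROM students)

Result:
MAX(gpa)
--------
3.42    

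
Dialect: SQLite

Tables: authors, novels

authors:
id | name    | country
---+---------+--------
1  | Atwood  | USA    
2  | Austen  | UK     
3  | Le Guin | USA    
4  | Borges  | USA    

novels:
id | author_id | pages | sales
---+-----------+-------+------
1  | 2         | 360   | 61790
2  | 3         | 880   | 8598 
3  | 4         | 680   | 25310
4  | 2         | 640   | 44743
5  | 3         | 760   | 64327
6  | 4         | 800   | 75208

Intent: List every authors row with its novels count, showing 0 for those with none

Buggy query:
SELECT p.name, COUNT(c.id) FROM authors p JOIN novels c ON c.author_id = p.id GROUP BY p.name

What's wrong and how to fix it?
Bug: An inner join excludes parents with zero children

Fix: Switch to LEFT JOIN to retain unmatched parent rows

Corrected query:
SELECT p.name, COUNT(c.id) FROM authors p LEFT JOIN novels c ON c.author_id = p.id GROUP BY p.name

Result:
name    | COUNT(c.id)
--------+------------
Atwood  | 0          
Austen  | 2          
Borges  | 2          
Le Guin | 2          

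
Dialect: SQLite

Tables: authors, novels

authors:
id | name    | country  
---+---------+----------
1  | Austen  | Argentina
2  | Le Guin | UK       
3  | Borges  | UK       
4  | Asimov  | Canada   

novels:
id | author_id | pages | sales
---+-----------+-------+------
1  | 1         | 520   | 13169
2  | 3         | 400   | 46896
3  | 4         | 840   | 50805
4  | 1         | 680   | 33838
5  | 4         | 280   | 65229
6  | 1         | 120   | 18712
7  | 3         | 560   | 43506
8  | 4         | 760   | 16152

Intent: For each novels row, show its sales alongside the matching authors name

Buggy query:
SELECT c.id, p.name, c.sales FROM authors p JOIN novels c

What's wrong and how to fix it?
Bug: JOIN with no ON clause produces a cartesian product; every novels row pairs with every authors row

Fix: Add ON c.author_id = p.id to the JOIN

Corrected query:
SELECT c.id, p.name, c.sales FROM authors p JOIN novels c ON c.author_id = p.id

Result:
id | name   | sales
---+--------+------
1  | Austen | 13169
2  | Borges | 46896
3  | Asimov | 50805
4  | Austen | 33838
5  | Asimov | 65229
6  | Austen | 18712
7  | Borges | 43506
8  | Asimov | 16152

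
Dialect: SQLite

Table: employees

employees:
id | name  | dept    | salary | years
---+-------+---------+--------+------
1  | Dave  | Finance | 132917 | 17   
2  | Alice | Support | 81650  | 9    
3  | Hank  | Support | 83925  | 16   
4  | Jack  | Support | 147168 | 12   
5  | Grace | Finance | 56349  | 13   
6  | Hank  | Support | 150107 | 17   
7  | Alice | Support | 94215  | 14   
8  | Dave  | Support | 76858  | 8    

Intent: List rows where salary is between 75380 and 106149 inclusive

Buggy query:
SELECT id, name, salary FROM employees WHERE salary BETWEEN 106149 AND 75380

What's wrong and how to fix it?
Bug: BETWEEN expects the lower bound first; with 106149 AND 75380 the range is empty

Fix: Write BETWEEN 75380 AND 106149

Corrected query:
SELECT id, name, salary FROM employees WHERE salary BETWEEN 75380 AND 106149

Result:
id | name  | salary
---+-------+-------
2  | Alice | 81650 
3  | Hank  | 83925 
7  | Alice | 94215 
8  | Dave  | 76858 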